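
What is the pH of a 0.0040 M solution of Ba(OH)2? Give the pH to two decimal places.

pH = 11.90

Ba(OH)2 is a strong base (each formula unit releases 2 OH-); [OH-] = 0.008 M.
pOH = -log(0.008) = 2.10
pH = 14.00 - 2.10 = 11.90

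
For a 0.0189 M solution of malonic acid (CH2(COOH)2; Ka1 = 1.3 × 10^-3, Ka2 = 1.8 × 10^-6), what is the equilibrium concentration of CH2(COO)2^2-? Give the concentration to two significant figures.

1.8 × 10^-6 M

First ionization gives [H+] ≈ [CH2(COOH)COO-] = 4.35 × 10^-3 M.
Second step: Ka2 = [H+][CH2(COO)2^2-]/[CH2(COOH)COO-] ≈ [CH2(COO)2^2-] (since [H+] ≈ [CH2(COOH)COO-]).
So [CH2(COO)2^2-] ≈ Ka2.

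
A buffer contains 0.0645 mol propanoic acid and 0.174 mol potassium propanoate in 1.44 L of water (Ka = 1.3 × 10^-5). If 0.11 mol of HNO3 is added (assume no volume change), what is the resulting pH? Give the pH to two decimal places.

pH = 4.45

Added H+ converts CH3CH2COO- to CH3CH2COOH: CH3CH2COOH → 0.174 mol, CH3CH2COO- → 0.064 mol.
pKa = −log(1.3 × 10^-5) = 4.886
pH = pKa + log([A⁻]/[HA]) = 4.886 + log(0.064/0.174) = 4.886 -0.434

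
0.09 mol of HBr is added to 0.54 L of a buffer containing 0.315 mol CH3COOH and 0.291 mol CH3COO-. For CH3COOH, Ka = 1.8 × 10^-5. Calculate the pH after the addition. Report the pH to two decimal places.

pH = 4.44

After neutralization: n(CH3COOH) = 0.405 mol, n(CH3COO-) = 0.201 mol.
pKa = −log(1.8 × 10^-5) = 4.745
Henderson–Hasselbalch with mole ratio 0.201/0.405: pH = 4.745 + (-0.304)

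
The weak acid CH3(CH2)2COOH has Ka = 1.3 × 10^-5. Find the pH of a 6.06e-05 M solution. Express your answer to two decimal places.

CH3(CH2)2COOH ⇌ CH3(CH2)2COO- + H+
Ka = x²/(6.06e-05 − x) = 1.3 × 10^-5
x is not negligible relative to C₀; solve x² + 1.3e-05·x − 7.88e-10 = 0.
x = (−Ka + √(Ka² + 4·Ka·C₀))/2 = 2.23 × 10^-5 M
pH = −log[H+] = −log(2.23 × 10^-5) = 4.65

pH = 4.65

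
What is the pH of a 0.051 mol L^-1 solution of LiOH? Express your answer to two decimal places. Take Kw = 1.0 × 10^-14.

pH = 12.71

LiOH is a strong base; [OH-] = 0.051 M.
pOH = -log(0.051) = 1.29
pH = 14.00 - 1.29 = 12.71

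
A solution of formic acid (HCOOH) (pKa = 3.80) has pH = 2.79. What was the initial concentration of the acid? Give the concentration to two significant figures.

[H+] = 10^(-2.79) = 1.62 × 10^-3 M = x
Ka = 10^(−3.80) = 1.58 × 10^-4
Ka = x²/(C₀ − x) ⇒ C₀ = x + x²/Ka
C₀ = 1.62 × 10^-3 + (1.62 × 10^-3)²/(1.58 × 10^-4) = 1.82 × 10^-2 M

C₀ = 1.8 × 10^-2 M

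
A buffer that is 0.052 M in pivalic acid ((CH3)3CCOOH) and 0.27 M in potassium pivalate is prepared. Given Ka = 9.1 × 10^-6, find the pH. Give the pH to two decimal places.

pH = 5.76

pKa = −log(9.1 × 10^-6) = 5.041
Using pH = pKa + log([base]/[acid]) with [base]/[acid] = 0.27/0.052:
pH = 5.041 + (+0.715) = 5.76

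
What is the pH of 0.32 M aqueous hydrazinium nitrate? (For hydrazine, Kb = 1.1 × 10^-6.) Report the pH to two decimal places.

N2H5+ is the conjugate acid of the weak base N2H4.
Ka = Kw/Kb = 1.0×10^-14 / 1.1 × 10^-6 = 9.09 × 10^-9
Let x = [H+] at equilibrium. Ka = x²/(0.32 − x).
Assume x ≪ 0.32: x ≈ √(9.09 × 10^-9 × 0.32) = 5.39 × 10^-5 M
Check: 0.017% ionized — well under 5%, approximation valid.
pH = −log(5.39 × 10^-5) = 4.27

pH = 4.27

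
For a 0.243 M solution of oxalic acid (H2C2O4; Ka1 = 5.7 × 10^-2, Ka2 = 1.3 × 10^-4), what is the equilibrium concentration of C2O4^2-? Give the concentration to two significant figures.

1.3 × 10^-4 M

First ionization gives [H+] ≈ [HC2O4-] = 9.26 × 10^-2 M.
Second step: Ka2 = [H+][C2O4^2-]/[HC2O4-] ≈ [C2O4^2-] (since [H+] ≈ [HC2O4-]).
So [C2O4^2-] ≈ Ka2.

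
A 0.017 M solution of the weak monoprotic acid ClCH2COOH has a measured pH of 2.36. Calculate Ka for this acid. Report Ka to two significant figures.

Ka = 1.5 × 10^-3

[H+] = 10^(-2.36) = 4.37 × 10^-3 M
At equilibrium [HA] = 0.017 − 4.37 × 10^-3 = 1.26 × 10^-2 M
Ka = [H+][A-]/[HA] = (4.37 × 10^-3)² / 1.26 × 10^-2 = 1.5 × 10^-3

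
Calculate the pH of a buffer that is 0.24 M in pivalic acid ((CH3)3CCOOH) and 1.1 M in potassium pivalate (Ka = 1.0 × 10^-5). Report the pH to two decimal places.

pH = 5.66

pKa = −log(1.0 × 10^-5) = 5.000
pH = pKa + log([A⁻]/[HA]) = 5.000 + log(1.1/0.24)
pH = 5.000 + (+0.661) = 5.66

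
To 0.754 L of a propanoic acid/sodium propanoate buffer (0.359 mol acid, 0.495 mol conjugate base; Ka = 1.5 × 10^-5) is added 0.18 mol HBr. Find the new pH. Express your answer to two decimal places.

After neutralization: n(CH3CH2COOH) = 0.539 mol, n(CH3CH2COO-) = 0.315 mol.
pKa = −log(1.5 × 10^-5) = 4.824
Henderson–Hasselbalch with mole ratio 0.315/0.539: pH = 4.824 + (-0.233)

pH = 4.59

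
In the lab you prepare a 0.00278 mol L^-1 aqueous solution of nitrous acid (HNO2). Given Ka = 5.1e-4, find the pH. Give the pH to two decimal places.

pH = 3.02

HNO2 ⇌ NO2- + H+
From the ICE table, Ka = [H+]²/(0.00278 − [H+]) = 5.1 × 10^-4.
[H+] is not negligible relative to C₀; solve [H+]² + 0.00051·[H+] − 1.42e-06 = 0.
[H+] = [−0.00051 + √(0.00051² + 5.67e-06)]/2 = 9.63 × 10^-4 M
pH = −log(9.63 × 10^-4) = 3.02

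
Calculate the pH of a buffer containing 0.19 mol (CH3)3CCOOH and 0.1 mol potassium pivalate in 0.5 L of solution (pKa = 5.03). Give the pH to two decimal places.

pH = pKa + log([A⁻]/[HA]) = 5.03 + log(0.1/0.19)
pH = 5.03 + (-0.279) = 4.75

pH = 4.75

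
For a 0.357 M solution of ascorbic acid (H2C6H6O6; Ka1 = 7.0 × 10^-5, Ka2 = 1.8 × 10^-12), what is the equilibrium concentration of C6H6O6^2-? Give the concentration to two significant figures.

First ionization gives [H+] ≈ [HC6H6O6-] = 5.00 × 10^-3 M.
Second step: Ka2 = [H+][C6H6O6^2-]/[HC6H6O6-] ≈ [C6H6O6^2-] (since [H+] ≈ [HC6H6O6-]).
So [C6H6O6^2-] ≈ Ka2.

1.8 × 10^-12 M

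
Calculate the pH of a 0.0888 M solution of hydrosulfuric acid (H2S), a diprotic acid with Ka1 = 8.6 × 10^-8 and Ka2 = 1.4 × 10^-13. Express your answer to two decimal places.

pH = 4.06

Ka1 ≫ Ka2, so treat the first dissociation as the only significant source of H+.
Ka1 = x²/(0.0888 − x) = 8.6 × 10^-8
x ≈ √(8.6 × 10^-8 × 0.0888) = 8.74 × 10^-5 M
pH = −log(8.74 × 10^-5) = 4.06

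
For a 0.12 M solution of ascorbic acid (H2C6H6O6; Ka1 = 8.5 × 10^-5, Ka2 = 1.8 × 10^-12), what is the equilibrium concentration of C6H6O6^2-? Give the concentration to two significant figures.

1.8 × 10^-12 M

First ionization gives [H+] ≈ [HC6H6O6-] = 3.19 × 10^-3 M.
Second step: Ka2 = [H+][C6H6O6^2-]/[HC6H6O6-] ≈ [C6H6O6^2-] (since [H+] ≈ [HC6H6O6-]).
So [C6H6O6^2-] ≈ Ka2.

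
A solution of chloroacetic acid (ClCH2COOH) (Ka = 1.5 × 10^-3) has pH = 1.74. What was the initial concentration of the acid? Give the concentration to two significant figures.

[H+] = 10^(-1.74) = 1.82 × 10^-2 M = x
Ka = x²/(C₀ − x) ⇒ C₀ = x + x²/Ka
C₀ = 1.82 × 10^-2 + (1.82 × 10^-2)²/(1.5 × 10^-3) = 2.39 × 10^-1 M

C₀ = 2.4 × 10^-1 M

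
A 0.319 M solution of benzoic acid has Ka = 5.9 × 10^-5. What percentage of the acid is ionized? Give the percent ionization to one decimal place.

C6H5COOH ⇌ C6H5COO- + H+; let x = [H+] at equilibrium.
x ≈ √(Ka·C₀) = √(5.9 × 10^-5 × 0.319) = 4.34 × 10^-3 M
Fraction ionized = 4.34 × 10^-3 / 0.319 = 0.0136 → 1.4%

1.4%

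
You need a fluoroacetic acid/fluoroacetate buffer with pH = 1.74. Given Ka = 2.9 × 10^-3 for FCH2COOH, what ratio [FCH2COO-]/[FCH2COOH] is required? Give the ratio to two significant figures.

ratio = 0.16

pKa = -log(2.9 × 10^-3) = 2.538
pH = pKa + log(r) ⇒ log(r) = 1.74 − 2.538 = -0.798
r = [FCH2COO-]/[FCH2COOH] = 10^(-0.798) = 0.159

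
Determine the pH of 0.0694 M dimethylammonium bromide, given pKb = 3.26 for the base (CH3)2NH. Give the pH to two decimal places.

pH = 5.95

(CH3)2NH2+ is the conjugate acid of the weak base (CH3)2NH.
Kb = 10^(−3.26) = 5.50 × 10^-4
Ka = Kw/Kb = 1.0×10^-14 / 5.50 × 10^-4 = 1.82 × 10^-11
Ka = x²/(0.0694 − x) = 1.82 × 10^-11
Since Ka ≪ C₀, x ≈ √(Ka·C₀) = 1.12 × 10^-6 M.
Check: 0.0016% ionized — well under 5%, approximation valid.
pH = −log[H+] = −log(1.12 × 10^-6) = 5.95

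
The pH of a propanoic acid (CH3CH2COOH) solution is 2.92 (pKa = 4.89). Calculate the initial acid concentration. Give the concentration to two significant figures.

[H+] = 10^(-2.92) = 1.20 × 10^-3 M = x
Ka = 10^(−4.89) = 1.29 × 10^-5
Ka = x²/(C₀ − x) ⇒ C₀ = x + x²/Ka
C₀ = 1.20 × 10^-3 + (1.20 × 10^-3)²/(1.29 × 10^-5) = 1.13 × 10^-1 M

C₀ = 1.1 × 10^-1 M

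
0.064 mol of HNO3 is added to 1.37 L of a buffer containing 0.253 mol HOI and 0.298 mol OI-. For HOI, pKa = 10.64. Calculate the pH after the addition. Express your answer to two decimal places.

pH = 10.51

After neutralization: n(HOI) = 0.317 mol, n(OI-) = 0.234 mol.
Henderson–Hasselbalch with mole ratio 0.234/0.317: pH = 10.64 + (-0.132)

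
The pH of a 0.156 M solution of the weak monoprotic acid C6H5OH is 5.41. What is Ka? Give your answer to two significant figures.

Ka = 9.7 × 10^-11

[H+] = 10^(-5.41) = 3.89 × 10^-6 M
At equilibrium [HA] = 0.156 − 3.89 × 10^-6 = 1.56 × 10^-1 M
Ka = [H+][A-]/[HA] = (3.89 × 10^-6)² / 1.56 × 10^-1 = 9.7 × 10^-11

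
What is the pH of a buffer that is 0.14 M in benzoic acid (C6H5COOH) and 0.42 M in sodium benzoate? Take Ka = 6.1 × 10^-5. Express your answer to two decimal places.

pH = 4.69

pKa = −log(6.1 × 10^-5) = 4.215
Henderson–Hasselbalch: pH = pKa + log([C6H5COO-]/[C6H5COOH]) = 4.215 + log(0.42/0.14)
pH = 4.215 + (+0.477) = 4.69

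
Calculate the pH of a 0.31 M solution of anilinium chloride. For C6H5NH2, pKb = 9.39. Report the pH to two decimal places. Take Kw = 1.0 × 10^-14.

C6H5NH3+ is the conjugate acid of the weak base C6H5NH2.
Kb = 10^(−9.39) = 4.07 × 10^-10
Ka = Kw/Kb = 1.0×10^-14 / 4.07 × 10^-10 = 2.46 × 10^-5
From the ICE table, Ka = [H+]²/(0.31 − [H+]) = 2.46 × 10^-5.
Assume [H+] ≪ 0.31: [H+] ≈ √(2.46 × 10^-5 × 0.31) = 2.76 × 10^-3 M
pH = −log(2.76 × 10^-3) = 2.56

pH = 2.56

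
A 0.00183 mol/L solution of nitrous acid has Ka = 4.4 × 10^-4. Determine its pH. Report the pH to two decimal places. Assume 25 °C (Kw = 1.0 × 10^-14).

HNO2 ⇌ NO2- + H+
From the ICE table, Ka = x²/(0.00183 − x) = 4.4 × 10^-4.
Here C₀/Ka ≈ 4.16, so the small-x approximation fails. Use the quadratic:
x = [−0.00044 + √(0.00044² + 3.22e-06)]/2 = 7.04 × 10^-4 M
pH = −log(7.04 × 10^-4) = 3.15

pH = 3.15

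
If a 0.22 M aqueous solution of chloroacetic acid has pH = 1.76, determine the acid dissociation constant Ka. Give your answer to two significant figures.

[H+] = 10^(-1.76) = 1.74 × 10^-2 M
At equilibrium [HA] = 0.22 − 1.74 × 10^-2 = 2.03 × 10^-1 M
Ka = [H+][A-]/[HA] = (1.74 × 10^-2)² / 2.03 × 10^-1 = 1.5 × 10^-3

Ka = 1.5 × 10^-3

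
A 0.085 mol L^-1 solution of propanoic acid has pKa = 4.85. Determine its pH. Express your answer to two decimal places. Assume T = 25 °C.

CH3CH2COOH ⇌ CH3CH2COO- + H+
Ka = 10^(−4.85) = 1.41 × 10^-5
From the ICE table, Ka = x²/(0.085 − x) = 1.41 × 10^-5.
Assume x ≪ 0.085: x ≈ √(1.41 × 10^-5 × 0.085) = 1.09 × 10^-3 M
(x/C₀ = 1.3% < 5%, so the approximation holds.)
pH = −log[H+] = −log(1.09 × 10^-3) = 2.96

pH = 2.96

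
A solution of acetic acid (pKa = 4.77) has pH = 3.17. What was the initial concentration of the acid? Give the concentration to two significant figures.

[H+] = 10^(-3.17) = 6.76 × 10^-4 M = x
Ka = 10^(−4.77) = 1.70 × 10^-5
Ka = x²/(C₀ − x) ⇒ C₀ = x + x²/Ka
C₀ = 6.76 × 10^-4 + (6.76 × 10^-4)²/(1.70 × 10^-5) = 2.76 × 10^-2 M

C₀ = 2.8 × 10^-2 M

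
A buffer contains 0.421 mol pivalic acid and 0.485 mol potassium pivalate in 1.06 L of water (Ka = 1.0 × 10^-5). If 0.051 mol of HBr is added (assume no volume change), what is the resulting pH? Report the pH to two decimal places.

Added H+ converts (CH3)3CCOO- to (CH3)3CCOOH: (CH3)3CCOOH → 0.472 mol, (CH3)3CCOO- → 0.434 mol.
pKa = −log(1.0 × 10^-5) = 5.000
pH = pKa + log([A⁻]/[HA]) = 5.000 + log(0.434/0.472) = 5.000 -0.036

pH = 4.96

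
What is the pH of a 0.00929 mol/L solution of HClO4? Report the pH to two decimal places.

HClO4 is a strong acid and dissociates completely, so [H+] = 0.00929 M.
pH = -log(0.00929) = 2.03

pH = 2.03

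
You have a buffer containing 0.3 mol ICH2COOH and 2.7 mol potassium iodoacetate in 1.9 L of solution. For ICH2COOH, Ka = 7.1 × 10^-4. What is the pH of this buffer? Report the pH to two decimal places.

pKa = −log(7.1 × 10^-4) = 3.149
Using pH = pKa + log([base]/[acid]) with [base]/[acid] = 2.7/0.3:
pH = 3.149 + (+0.954) = 4.10

pH = 4.10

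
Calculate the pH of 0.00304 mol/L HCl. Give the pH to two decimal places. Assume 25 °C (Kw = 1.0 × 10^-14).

pH = 2.52

HCl is a strong acid and dissociates completely, so [H+] = 0.00304 M.
pH = -log(0.00304) = 2.52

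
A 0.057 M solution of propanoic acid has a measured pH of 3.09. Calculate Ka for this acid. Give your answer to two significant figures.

Ka = 1.2 × 10^-5

[H+] = 10^(-3.09) = 8.13 × 10^-4 M
At equilibrium [HA] = 0.057 − 8.13 × 10^-4 = 5.62 × 10^-2 M
Ka = [H+][A-]/[HA] = (8.13 × 10^-4)² / 5.62 × 10^-2 = 1.2 × 10^-5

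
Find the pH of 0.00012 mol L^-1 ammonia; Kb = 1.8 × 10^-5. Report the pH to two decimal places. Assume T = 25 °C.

NH3 + H2O ⇌ NH4+ + OH-
From the ICE table, Kb = [OH-]²/(0.00012 − [OH-]) = 1.8 × 10^-5.
[OH-] is not negligible relative to C₀; solve [OH-]² + 1.8e-05·[OH-] − 2.16e-09 = 0.
[OH-] = [−1.8e-05 + √(1.8e-05² + 8.64e-09)]/2 = 3.83 × 10^-5 M
pOH = 4.42, so pH = 14.00 − pOH = 9.58

pH = 9.58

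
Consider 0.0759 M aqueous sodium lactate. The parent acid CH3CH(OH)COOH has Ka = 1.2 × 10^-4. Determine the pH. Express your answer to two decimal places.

CH3CH(OH)COO- is the conjugate base of the weak acid CH3CH(OH)COOH.
Kb = Kw/Ka = 1.0×10^-14 / 1.2 × 10^-4 = 8.33 × 10^-11
From the ICE table, Kb = x²/(0.0759 − x) = 8.33 × 10^-11.
Assume x ≪ 0.0759: x ≈ √(8.33 × 10^-11 × 0.0759) = 2.51 × 10^-6 M
pOH = 5.60, so pH = 14.00 − pOH = 8.40

pH = 8.40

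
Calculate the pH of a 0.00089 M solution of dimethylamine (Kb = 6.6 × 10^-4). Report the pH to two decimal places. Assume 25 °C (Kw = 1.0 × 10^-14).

pH = 10.70

(CH3)2NH + H2O ⇌ (CH3)2NH2+ + OH-
From the ICE table, Kb = [OH-]²/(0.00089 − [OH-]) = 6.6 × 10^-4.
[OH-] is not negligible relative to C₀; solve [OH-]² + 0.00066·[OH-] − 5.87e-07 = 0.
[OH-] = (−Kb + √(Kb² + 4·Kb·C₀))/2 = 5.04 × 10^-4 M
pOH = −log(5.04 × 10^-4) = 3.30; pH = 14.00 − 3.30 = 10.70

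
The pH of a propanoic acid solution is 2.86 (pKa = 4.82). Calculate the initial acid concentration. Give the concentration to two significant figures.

[H+] = 10^(-2.86) = 1.38 × 10^-3 M = x
Ka = 10^(−4.82) = 1.51 × 10^-5
Ka = x²/(C₀ − x) ⇒ C₀ = x + x²/Ka
C₀ = 1.38 × 10^-3 + (1.38 × 10^-3)²/(1.51 × 10^-5) = 1.27 × 10^-1 M

C₀ = 1.3 × 10^-1 M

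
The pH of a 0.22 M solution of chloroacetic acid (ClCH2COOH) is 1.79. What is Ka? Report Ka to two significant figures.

Ka = 1.3 × 10^-3

[H+] = 10^(-1.79) = 1.62 × 10^-2 M
At equilibrium [HA] = 0.22 − 1.62 × 10^-2 = 2.04 × 10^-1 M
Ka = [H+][A-]/[HA] = (1.62 × 10^-2)² / 2.04 × 10^-1 = 1.3 × 10^-3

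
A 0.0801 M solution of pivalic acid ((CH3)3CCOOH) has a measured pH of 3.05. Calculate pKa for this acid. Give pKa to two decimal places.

[H+] = 10^(-3.05) = 8.91 × 10^-4 M
At equilibrium [HA] = 0.0801 − 8.91 × 10^-4 = 7.92 × 10^-2 M
Ka = [H+][A-]/[HA] = (8.91 × 10^-4)² / 7.92 × 10^-2 = 1.00 × 10^-5
pKa = -log(1.00 × 10^-5) = 5.00

pKa = 5.00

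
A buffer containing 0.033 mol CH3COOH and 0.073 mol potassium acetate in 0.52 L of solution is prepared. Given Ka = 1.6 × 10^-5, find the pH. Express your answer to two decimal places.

pKa = −log(1.6 × 10^-5) = 4.796
pH = pKa + log([A⁻]/[HA]) = 4.796 + log(0.073/0.033)
pH = 4.796 + (+0.345) = 5.14

pH = 5.14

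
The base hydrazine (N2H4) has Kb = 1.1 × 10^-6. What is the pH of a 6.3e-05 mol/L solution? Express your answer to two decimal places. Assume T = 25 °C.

N2H4 + H2O ⇌ N2H5+ + OH-
From the ICE table, Kb = x²/(6.3e-05 − x) = 1.1 × 10^-6.
x is not negligible relative to C₀; solve x² + 1.1e-06·x − 6.93e-11 = 0.
x = [−1.1e-06 + √(1.1e-06² + 2.77e-10)]/2 = 7.79 × 10^-6 M
pOH = −log(7.79 × 10^-6) = 5.11; pH = 14.00 − 5.11 = 8.89

pH = 8.89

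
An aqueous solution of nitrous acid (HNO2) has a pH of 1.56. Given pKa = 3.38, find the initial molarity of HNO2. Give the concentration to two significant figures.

C₀ = 1.8 M

[H+] = 10^(-1.56) = 2.75 × 10^-2 M = x
Ka = 10^(−3.38) = 4.17 × 10^-4
Ka = x²/(C₀ − x) ⇒ C₀ = x + x²/Ka
C₀ = 2.75 × 10^-2 + (2.75 × 10^-2)²/(4.17 × 10^-4) = 1.84 M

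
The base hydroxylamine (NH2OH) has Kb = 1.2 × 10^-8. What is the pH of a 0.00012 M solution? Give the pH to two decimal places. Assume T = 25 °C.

NH2OH + H2O ⇌ NH3OH+ + OH-
Let x = [OH-] at equilibrium. Kb = x²/(0.00012 − x).
Since Kb ≪ C₀, x ≈ √(Kb·C₀) = 1.20 × 10^-6 M.
Check: 1% ionized — well under 5%, approximation valid.
pOH = 5.92, so pH = 14.00 − pOH = 8.08

pH = 8.08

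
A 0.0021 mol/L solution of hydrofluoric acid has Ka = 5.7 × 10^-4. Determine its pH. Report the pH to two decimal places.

HF ⇌ F- + H+
Ka = [H+]²/(0.0021 − [H+]) = 5.7 × 10^-4
Here C₀/Ka ≈ 3.68, so the small-[H+] approximation fails. Use the quadratic:
[H+] = [−0.00057 + √(0.00057² + 4.79e-06)]/2 = 8.46 × 10^-4 M
pH = −log[H+] = −log(8.46 × 10^-4) = 3.07

pH = 3.07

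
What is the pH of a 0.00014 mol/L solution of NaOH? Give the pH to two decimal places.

pH = 10.15

NaOH is a strong base; [OH-] = 0.00014 M.
pOH = -log(0.00014) = 3.85
pH = 14.00 - 3.85 = 10.15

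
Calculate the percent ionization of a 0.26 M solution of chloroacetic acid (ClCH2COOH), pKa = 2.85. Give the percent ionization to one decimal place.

7.1%

ClCH2COOH ⇌ ClCH2COO- + H+; let x = [H+] at equilibrium.
Ka = 10^(−2.85) = 1.41 × 10^-3
Solve x² + 0.00141x − 0.000367 = 0 → x = 1.85 × 10^-2 M
Fraction ionized = 1.85 × 10^-2 / 0.26 = 0.0712 → 7.1%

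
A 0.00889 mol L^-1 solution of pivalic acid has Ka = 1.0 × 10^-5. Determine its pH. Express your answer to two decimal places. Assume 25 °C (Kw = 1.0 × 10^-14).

(CH3)3CCOOH ⇌ (CH3)3CCOO- + H+
Let x = [H+] at equilibrium. Ka = x²/(0.00889 − x).
Neglecting x in the denominator: x = √(1.0 × 10^-5 × 0.00889) = 2.98 × 10^-4 M
pH = −log(2.98 × 10^-4) = 3.53

pH = 3.53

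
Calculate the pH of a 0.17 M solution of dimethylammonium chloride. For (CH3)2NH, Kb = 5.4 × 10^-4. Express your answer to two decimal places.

(CH3)2NH2+ is the conjugate acid of the weak base (CH3)2NH.
Ka = Kw/Kb = 1.0×10^-14 / 5.4 × 10^-4 = 1.85 × 10^-11
Ka = x²/(0.17 − x) = 1.85 × 10^-11
Assume x ≪ 0.17: x ≈ √(1.85 × 10^-11 × 0.17) = 1.77 × 10^-6 M
(x/C₀ = 0.001% < 5%, so the approximation holds.)
pH = −log[H+] = −log(1.77 × 10^-6) = 5.75

pH = 5.75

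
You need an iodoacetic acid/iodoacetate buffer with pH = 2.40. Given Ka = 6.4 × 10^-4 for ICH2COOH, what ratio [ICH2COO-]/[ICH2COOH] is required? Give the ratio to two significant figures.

pKa = -log(6.4 × 10^-4) = 3.194
pH = pKa + log(r) ⇒ log(r) = 2.40 − 3.194 = -0.794
r = [ICH2COO-]/[ICH2COOH] = 10^(-0.794) = 0.161

ratio = 0.16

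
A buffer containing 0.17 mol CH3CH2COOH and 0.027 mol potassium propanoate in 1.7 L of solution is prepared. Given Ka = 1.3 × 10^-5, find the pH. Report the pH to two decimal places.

pH = 4.09

pKa = −log(1.3 × 10^-5) = 4.886
Henderson–Hasselbalch: pH = pKa + log([CH3CH2COO-]/[CH3CH2COOH]) = 4.886 + log(0.027/0.17)
pH = 4.886 + (-0.799) = 4.09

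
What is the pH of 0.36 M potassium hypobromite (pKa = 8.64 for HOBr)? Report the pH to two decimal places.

OBr- is the conjugate base of the weak acid HOBr.
Ka = 10^(−8.64) = 2.29 × 10^-9
Kb = Kw/Ka = 1.0×10^-14 / 2.29 × 10^-9 = 4.37 × 10^-6
From the ICE table, Kb = x²/(0.36 − x) = 4.37 × 10^-6.
Since Kb ≪ C₀, x ≈ √(Kb·C₀) = 1.25 × 10^-3 M.
Check: 0.35% ionized — well under 5%, approximation valid.
pOH = −log(1.25 × 10^-3) = 2.90; pH = 14.00 − 2.90 = 11.10

pH = 11.10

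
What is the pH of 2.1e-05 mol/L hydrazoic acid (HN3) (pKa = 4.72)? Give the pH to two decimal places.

pH = 4.90

HN3 ⇌ N3- + H+
Ka = 10^(−4.72) = 1.91 × 10^-5
Ka = x²/(2.1e-05 − x) = 1.91 × 10^-5
The 5% rule fails; solving x² + Ka·x − Ka·C₀ = 0 exactly:
x = [−1.91e-05 + √(1.91e-05² + 1.6e-09)]/2 = 1.26 × 10^-5 M
pH = −log[H+] = −log(1.26 × 10^-5) = 4.90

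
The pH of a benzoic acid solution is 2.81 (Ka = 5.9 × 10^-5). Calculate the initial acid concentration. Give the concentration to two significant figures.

C₀ = 4.2 × 10^-2 M

[H+] = 10^(-2.81) = 1.55 × 10^-3 M = x
Ka = x²/(C₀ − x) ⇒ C₀ = x + x²/Ka
C₀ = 1.55 × 10^-3 + (1.55 × 10^-3)²/(5.9 × 10^-5) = 4.23 × 10^-2 M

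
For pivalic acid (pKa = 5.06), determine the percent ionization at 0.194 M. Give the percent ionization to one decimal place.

0.7%

(CH3)3CCOOH ⇌ (CH3)3CCOO- + H+; let x = [H+] at equilibrium.
Ka = 10^(−5.06) = 8.71 × 10^-6
x ≈ √(Ka·C₀) = √(8.71 × 10^-6 × 0.194) = 1.30 × 10^-3 M
Fraction ionized = 1.30 × 10^-3 / 0.194 = 0.0067 → 0.7%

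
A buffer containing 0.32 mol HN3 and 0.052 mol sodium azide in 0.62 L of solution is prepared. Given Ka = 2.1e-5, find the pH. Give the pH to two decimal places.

pKa = −log(2.1 × 10^-5) = 4.678
Henderson–Hasselbalch: pH = pKa + log([N3-]/[HN3]) = 4.678 + log(0.052/0.32)
pH = 4.678 + (-0.789) = 3.89

pH = 3.89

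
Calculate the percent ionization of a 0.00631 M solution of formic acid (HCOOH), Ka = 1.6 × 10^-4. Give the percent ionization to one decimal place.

14.7%

HCOOH ⇌ HCOO- + H+; let x = [H+] at equilibrium.
Ka = x²/(C₀ − x); solving the quadratic gives x = 9.28 × 10^-4 M.
Fraction ionized = 9.28 × 10^-4 / 0.00631 = 0.1471 → 14.7%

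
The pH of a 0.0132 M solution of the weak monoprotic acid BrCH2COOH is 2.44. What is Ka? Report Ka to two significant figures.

Ka = 1.4 × 10^-3

[H+] = 10^(-2.44) = 3.63 × 10^-3 M
At equilibrium [HA] = 0.0132 − 3.63 × 10^-3 = 9.57 × 10^-3 M
Ka = [H+][A-]/[HA] = (3.63 × 10^-3)² / 9.57 × 10^-3 = 1.4 × 10^-3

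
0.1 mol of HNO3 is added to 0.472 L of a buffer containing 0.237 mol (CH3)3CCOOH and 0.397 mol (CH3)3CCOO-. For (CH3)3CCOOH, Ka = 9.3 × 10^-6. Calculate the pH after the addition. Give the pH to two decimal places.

After neutralization: n((CH3)3CCOOH) = 0.337 mol, n((CH3)3CCOO-) = 0.297 mol.
pKa = −log(9.3 × 10^-6) = 5.032
Henderson–Hasselbalch with mole ratio 0.297/0.337: pH = 5.032 + (-0.055)

pH = 4.98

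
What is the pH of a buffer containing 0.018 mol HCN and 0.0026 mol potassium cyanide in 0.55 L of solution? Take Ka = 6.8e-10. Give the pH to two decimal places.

pH = 8.33

pKa = −log(6.8 × 10^-10) = 9.167
Using pH = pKa + log([base]/[acid]) with [base]/[acid] = 0.0026/0.018:
pH = 9.167 + (-0.840) = 8.33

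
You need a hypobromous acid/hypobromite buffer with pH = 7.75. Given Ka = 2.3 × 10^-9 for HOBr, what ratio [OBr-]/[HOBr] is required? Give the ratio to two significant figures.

ratio = 0.13

pKa = -log(2.3 × 10^-9) = 8.638
pH = pKa + log(r) ⇒ log(r) = 7.75 − 8.638 = -0.888
r = [OBr-]/[HOBr] = 10^(-0.888) = 0.129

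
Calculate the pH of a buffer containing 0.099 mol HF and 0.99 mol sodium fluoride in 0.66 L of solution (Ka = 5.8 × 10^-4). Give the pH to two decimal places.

pKa = −log(5.8 × 10^-4) = 3.237
Using pH = pKa + log([base]/[acid]) with [base]/[acid] = 0.99/0.099:
pH = 3.237 + (+1.000) = 4.24

pH = 4.24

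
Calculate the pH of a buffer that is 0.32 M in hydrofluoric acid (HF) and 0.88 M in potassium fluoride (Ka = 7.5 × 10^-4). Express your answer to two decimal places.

pH = 3.56

pKa = −log(7.5 × 10^-4) = 3.125
pH = pKa + log([A⁻]/[HA]) = 3.125 + log(0.88/0.32)
pH = 3.125 + (+0.439) = 3.56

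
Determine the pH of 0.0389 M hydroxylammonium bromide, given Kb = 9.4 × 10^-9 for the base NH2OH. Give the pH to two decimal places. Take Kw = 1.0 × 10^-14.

pH = 3.69

NH3OH+ is the conjugate acid of the weak base NH2OH.
Ka = Kw/Kb = 1.0×10^-14 / 9.4 × 10^-9 = 1.06 × 10^-6
Ka = [H+]²/(0.0389 − [H+]) = 1.06 × 10^-6
Neglecting [H+] in the denominator: [H+] = √(1.06 × 10^-6 × 0.0389) = 2.03 × 10^-4 M
pH = −log(2.03 × 10^-4) = 3.69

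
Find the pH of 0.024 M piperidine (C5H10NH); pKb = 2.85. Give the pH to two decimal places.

pH = 11.71

C5H10NH + H2O ⇌ C5H10NH2+ + OH-
Kb = 10^(−2.85) = 1.41 × 10^-3
From the ICE table, Kb = [OH-]²/(0.024 − [OH-]) = 1.41 × 10^-3.
The 5% rule fails; solving [OH-]² + Kb·[OH-] − Kb·C₀ = 0 exactly:
[OH-] = [−0.00141 + √(0.00141² + 0.000135)]/2 = 5.15 × 10^-3 M
pOH = 2.29, so pH = 14.00 − pOH = 11.71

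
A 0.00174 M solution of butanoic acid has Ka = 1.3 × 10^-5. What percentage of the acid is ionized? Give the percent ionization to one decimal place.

CH3(CH2)2COOH ⇌ CH3(CH2)2COO- + H+; let x = [H+] at equilibrium.
Solve x² + 1.3e-05x − 2.26e-08 = 0 → x = 1.44 × 10^-4 M
% ionization = x/C₀ × 100% = 1.44 × 10^-4/0.00174 × 100% = 8.3%

8.3%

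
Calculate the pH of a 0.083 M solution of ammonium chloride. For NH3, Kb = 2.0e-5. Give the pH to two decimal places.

pH = 5.19

NH4+ is the conjugate acid of the weak base NH3.
Ka = Kw/Kb = 1.0×10^-14 / 2.0 × 10^-5 = 5.00 × 10^-10
From the ICE table, Ka = [H+]²/(0.083 − [H+]) = 5.00 × 10^-10.
Assume [H+] ≪ 0.083: [H+] ≈ √(5.00 × 10^-10 × 0.083) = 6.44 × 10^-6 M
([H+]/C₀ = 0.0078% < 5%, so the approximation holds.)
pH = −log[H+] = −log(6.44 × 10^-6) = 5.19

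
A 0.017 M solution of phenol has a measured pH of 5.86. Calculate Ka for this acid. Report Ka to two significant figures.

Ka = 1.1 × 10^-10

[H+] = 10^(-5.86) = 1.38 × 10^-6 M
At equilibrium [HA] = 0.017 − 1.38 × 10^-6 = 1.70 × 10^-2 M
Ka = [H+][A-]/[HA] = (1.38 × 10^-6)² / 1.70 × 10^-2 = 1.1 × 10^-10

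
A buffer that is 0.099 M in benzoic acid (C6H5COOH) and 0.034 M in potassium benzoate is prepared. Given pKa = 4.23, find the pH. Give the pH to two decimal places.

pH = 3.77

Using pH = pKa + log([base]/[acid]) with [base]/[acid] = 0.034/0.099:
pH = 4.23 + (-0.464) = 3.77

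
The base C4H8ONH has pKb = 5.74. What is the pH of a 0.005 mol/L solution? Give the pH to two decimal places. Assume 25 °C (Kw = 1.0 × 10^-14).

C4H8ONH + H2O ⇌ C4H8ONH2+ + OH-
Kb = 10^(−5.74) = 1.82 × 10^-6
From the ICE table, Kb = x²/(0.005 − x) = 1.82 × 10^-6.
Since Kb ≪ C₀, x ≈ √(Kb·C₀) = 9.54 × 10^-5 M.
(x/C₀ = 1.9% < 5%, so the approximation holds.)
pOH = 4.02, so pH = 14.00 − pOH = 9.98

pH = 9.98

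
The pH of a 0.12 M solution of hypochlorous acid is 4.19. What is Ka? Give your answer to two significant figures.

[H+] = 10^(-4.19) = 6.46 × 10^-5 M
At equilibrium [HA] = 0.12 − 6.46 × 10^-5 = 1.20 × 10^-1 M
Ka = [H+][A-]/[HA] = (6.46 × 10^-5)² / 1.20 × 10^-1 = 3.5 × 10^-8

Ka = 3.5 × 10^-8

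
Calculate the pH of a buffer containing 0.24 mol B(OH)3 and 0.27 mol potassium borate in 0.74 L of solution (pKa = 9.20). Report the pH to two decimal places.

pH = pKa + log([A⁻]/[HA]) = 9.20 + log(0.27/0.24)
pH = 9.20 + (+0.051) = 9.25

pH = 9.25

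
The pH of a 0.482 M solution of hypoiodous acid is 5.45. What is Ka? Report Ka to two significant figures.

[H+] = 10^(-5.45) = 3.55 × 10^-6 M
At equilibrium [HA] = 0.482 − 3.55 × 10^-6 = 4.82 × 10^-1 M
Ka = [H+][A-]/[HA] = (3.55 × 10^-6)² / 4.82 × 10^-1 = 2.6 × 10^-11

Ka = 2.6 × 10^-11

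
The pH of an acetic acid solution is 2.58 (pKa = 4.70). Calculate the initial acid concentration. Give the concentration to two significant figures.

[H+] = 10^(-2.58) = 2.63 × 10^-3 M = x
Ka = 10^(−4.70) = 2.00 × 10^-5
Ka = x²/(C₀ − x) ⇒ C₀ = x + x²/Ka
C₀ = 2.63 × 10^-3 + (2.63 × 10^-3)²/(2.00 × 10^-5) = 3.48 × 10^-1 M

C₀ = 3.5 × 10^-1 M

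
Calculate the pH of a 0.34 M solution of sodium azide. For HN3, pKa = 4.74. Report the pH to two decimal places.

N3- is the conjugate base of the weak acid HN3.
Ka = 10^(−4.74) = 1.82 × 10^-5
Kb = Kw/Ka = 1.0×10^-14 / 1.82 × 10^-5 = 5.49 × 10^-10
Kb = [OH-]²/(0.34 − [OH-]) = 5.49 × 10^-10
Assume [OH-] ≪ 0.34: [OH-] ≈ √(5.49 × 10^-10 × 0.34) = 1.37 × 10^-5 M
pOH = −log(1.37 × 10^-5) = 4.86; pH = 14.00 − 4.86 = 9.14

pH = 9.14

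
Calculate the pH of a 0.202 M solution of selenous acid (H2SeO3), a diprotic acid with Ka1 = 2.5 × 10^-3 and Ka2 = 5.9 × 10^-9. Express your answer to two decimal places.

pH = 1.67

Since Ka1 ≫ Ka2, the first ionization dominates [H+].
Ka1 = x²/(0.202 − x) = 2.5 × 10^-3
Solving the quadratic: x = (−Ka1 + √(Ka1² + 4·Ka1·C₀))/2 = 2.13 × 10^-2 M
pH = −log(2.13 × 10^-2) = 1.67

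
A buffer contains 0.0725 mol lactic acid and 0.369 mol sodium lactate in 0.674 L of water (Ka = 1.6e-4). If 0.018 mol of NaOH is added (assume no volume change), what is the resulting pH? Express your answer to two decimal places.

After neutralization: n(CH3CH(OH)COOH) = 0.0545 mol, n(CH3CH(OH)COO-) = 0.387 mol.
pKa = −log(1.6 × 10^-4) = 3.796
pH = pKa + log(n_CH3CH(OH)COO-/n_CH3CH(OH)COOH) = 3.796 + log(0.387/0.0545) = 3.796 + (+0.851)

pH = 4.65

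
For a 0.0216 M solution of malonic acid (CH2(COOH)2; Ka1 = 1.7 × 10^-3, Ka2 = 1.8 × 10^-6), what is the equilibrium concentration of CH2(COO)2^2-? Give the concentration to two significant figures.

First ionization gives [H+] ≈ [CH2(COOH)COO-] = 5.27 × 10^-3 M.
Second step: Ka2 = [H+][CH2(COO)2^2-]/[CH2(COOH)COO-] ≈ [CH2(COO)2^2-] (since [H+] ≈ [CH2(COOH)COO-]).
So [CH2(COO)2^2-] ≈ Ka2.

1.8 × 10^-6 M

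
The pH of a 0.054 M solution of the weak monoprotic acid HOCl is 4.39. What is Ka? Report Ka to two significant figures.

[H+] = 10^(-4.39) = 4.07 × 10^-5 M
At equilibrium [HA] = 0.054 − 4.07 × 10^-5 = 5.40 × 10^-2 M
Ka = [H+][A-]/[HA] = (4.07 × 10^-5)² / 5.40 × 10^-2 = 3.1 × 10^-8

Ka = 3.1 × 10^-8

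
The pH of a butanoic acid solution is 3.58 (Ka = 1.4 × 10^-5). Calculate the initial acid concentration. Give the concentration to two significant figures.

C₀ = 5.2 × 10^-3 M

[H+] = 10^(-3.58) = 2.63 × 10^-4 M = x
Ka = x²/(C₀ − x) ⇒ C₀ = x + x²/Ka
C₀ = 2.63 × 10^-4 + (2.63 × 10^-4)²/(1.4 × 10^-5) = 5.20 × 10^-3 M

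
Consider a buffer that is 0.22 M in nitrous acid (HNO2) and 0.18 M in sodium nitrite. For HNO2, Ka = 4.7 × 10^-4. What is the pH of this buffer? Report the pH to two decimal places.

pKa = −log(4.7 × 10^-4) = 3.328
Using pH = pKa + log([base]/[acid]) with [base]/[acid] = 0.18/0.22:
pH = 3.328 + (-0.087) = 3.24

pH = 3.24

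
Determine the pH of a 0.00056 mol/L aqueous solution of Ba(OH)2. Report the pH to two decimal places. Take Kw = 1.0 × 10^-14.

pH = 11.05

Ba(OH)2 is a strong base (each formula unit releases 2 OH-); [OH-] = 0.00112 M.
pOH = -log(0.00112) = 2.95
pH = 14.00 - 2.95 = 11.05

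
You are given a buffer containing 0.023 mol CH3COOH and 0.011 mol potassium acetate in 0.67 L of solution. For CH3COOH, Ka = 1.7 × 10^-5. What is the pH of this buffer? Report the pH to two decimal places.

pKa = −log(1.7 × 10^-5) = 4.770
Henderson–Hasselbalch: pH = pKa + log([CH3COO-]/[CH3COOH]) = 4.770 + log(0.011/0.023)
pH = 4.770 + (-0.320) = 4.45

pH = 4.45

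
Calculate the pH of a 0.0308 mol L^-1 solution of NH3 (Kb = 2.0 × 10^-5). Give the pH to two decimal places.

pH = 10.89

NH3 + H2O ⇌ NH4+ + OH-
Kb = [OH-]²/(0.0308 − [OH-]) = 2.0 × 10^-5
Neglecting [OH-] in the denominator: [OH-] = √(2.0 × 10^-5 × 0.0308) = 7.85 × 10^-4 M
Check: 2.5% ionized — well under 5%, approximation valid.
pOH = 3.11, so pH = 14.00 − pOH = 10.89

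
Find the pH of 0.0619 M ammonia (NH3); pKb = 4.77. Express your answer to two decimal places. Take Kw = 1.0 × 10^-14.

NH3 + H2O ⇌ NH4+ + OH-
Kb = 10^(−4.77) = 1.70 × 10^-5
Kb = [OH-]²/(0.0619 − [OH-]) = 1.70 × 10^-5
Assume [OH-] ≪ 0.0619: [OH-] ≈ √(1.70 × 10^-5 × 0.0619) = 1.03 × 10^-3 M
pOH = 2.99, so pH = 14.00 − pOH = 11.01

pH = 11.01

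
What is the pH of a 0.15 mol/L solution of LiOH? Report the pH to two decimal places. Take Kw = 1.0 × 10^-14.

LiOH is a strong base; [OH-] = 0.15 M.
pOH = -log(0.15) = 0.82
pH = 14.00 - 0.82 = 13.18

pH = 13.18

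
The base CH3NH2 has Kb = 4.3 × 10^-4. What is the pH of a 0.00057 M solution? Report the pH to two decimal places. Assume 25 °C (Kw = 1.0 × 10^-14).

pH = 10.51

CH3NH2 + H2O ⇌ CH3NH3+ + OH-
Kb = x²/(0.00057 − x) = 4.3 × 10^-4
x is not negligible relative to C₀; solve x² + 0.00043·x − 2.45e-07 = 0.
x = (−Kb + √(Kb² + 4·Kb·C₀))/2 = 3.25 × 10^-4 M
pOH = −log(3.25 × 10^-4) = 3.49; pH = 14.00 − 3.49 = 10.51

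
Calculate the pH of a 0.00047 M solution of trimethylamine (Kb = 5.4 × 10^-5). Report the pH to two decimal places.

(CH3)3N + H2O ⇌ (CH3)3NH+ + OH-
From the ICE table, Kb = [OH-]²/(0.00047 − [OH-]) = 5.4 × 10^-5.
[OH-] is not negligible relative to C₀; solve [OH-]² + 5.4e-05·[OH-] − 2.54e-08 = 0.
[OH-] = (−Kb + √(Kb² + 4·Kb·C₀))/2 = 1.35 × 10^-4 M
pOH = −log(1.35 × 10^-4) = 3.87; pH = 14.00 − 3.87 = 10.13

pH = 10.13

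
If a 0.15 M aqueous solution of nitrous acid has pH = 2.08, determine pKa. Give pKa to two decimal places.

[H+] = 10^(-2.08) = 8.32 × 10^-3 M
At equilibrium [HA] = 0.15 − 8.32 × 10^-3 = 1.42 × 10^-1 M
Ka = [H+][A-]/[HA] = (8.32 × 10^-3)² / 1.42 × 10^-1 = 4.87 × 10^-4
pKa = -log(4.87 × 10^-4) = 3.31

pKa = 3.31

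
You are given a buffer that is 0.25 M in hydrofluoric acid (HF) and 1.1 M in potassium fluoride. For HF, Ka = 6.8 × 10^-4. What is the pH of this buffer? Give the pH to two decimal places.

pH = 3.81

pKa = −log(6.8 × 10^-4) = 3.167
pH = pKa + log([A⁻]/[HA]) = 3.167 + log(1.1/0.25)
pH = 3.167 + (+0.643) = 3.81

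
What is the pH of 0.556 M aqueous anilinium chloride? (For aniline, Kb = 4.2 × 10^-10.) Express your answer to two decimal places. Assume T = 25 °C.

C6H5NH3+ is the conjugate acid of the weak base C6H5NH2.
Ka = Kw/Kb = 1.0×10^-14 / 4.2 × 10^-10 = 2.38 × 10^-5
From the ICE table, Ka = x²/(0.556 − x) = 2.38 × 10^-5.
Since Ka ≪ C₀, x ≈ √(Ka·C₀) = 3.64 × 10^-3 M.
(x/C₀ = 0.65% < 5%, so the approximation holds.)
pH = −log[H+] = −log(3.64 × 10^-3) = 2.44

pH = 2.44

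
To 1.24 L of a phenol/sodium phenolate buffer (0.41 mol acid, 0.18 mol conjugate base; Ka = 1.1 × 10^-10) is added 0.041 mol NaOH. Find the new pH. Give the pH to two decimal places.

pH = 9.74

After neutralization: n(C6H5OH) = 0.369 mol, n(C6H5O-) = 0.221 mol.
pKa = −log(1.1 × 10^-10) = 9.959
pH = pKa + log(n_C6H5O-/n_C6H5OH) = 9.959 + log(0.221/0.369) = 9.959 + (-0.223)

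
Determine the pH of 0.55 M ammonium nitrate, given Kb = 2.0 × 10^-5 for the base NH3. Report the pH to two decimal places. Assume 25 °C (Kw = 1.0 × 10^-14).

pH = 4.78

NH4+ is the conjugate acid of the weak base NH3.
Ka = Kw/Kb = 1.0×10^-14 / 2.0 × 10^-5 = 5.00 × 10^-10
From the ICE table, Ka = [H+]²/(0.55 − [H+]) = 5.00 × 10^-10.
Since Ka ≪ C₀, [H+] ≈ √(Ka·C₀) = 1.66 × 10^-5 M.
pH = −log[H+] = −log(1.66 × 10^-5) = 4.78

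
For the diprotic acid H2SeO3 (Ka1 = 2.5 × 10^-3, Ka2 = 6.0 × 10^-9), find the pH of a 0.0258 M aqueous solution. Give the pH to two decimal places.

pH = 2.16

Ka1 ≫ Ka2, so treat the first dissociation as the only significant source of H+.
Ka1 = x²/(0.0258 − x) = 2.5 × 10^-3
Solving the quadratic: x = (−Ka1 + √(Ka1² + 4·Ka1·C₀))/2 = 6.88 × 10^-3 M
pH = −log(6.88 × 10^-3) = 2.16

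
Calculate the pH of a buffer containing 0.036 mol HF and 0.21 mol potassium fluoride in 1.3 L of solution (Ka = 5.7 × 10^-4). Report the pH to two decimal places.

pH = 4.01

pKa = −log(5.7 × 10^-4) = 3.244
Henderson–Hasselbalch: pH = pKa + log([F-]/[HF]) = 3.244 + log(0.21/0.036)
pH = 3.244 + (+0.766) = 4.01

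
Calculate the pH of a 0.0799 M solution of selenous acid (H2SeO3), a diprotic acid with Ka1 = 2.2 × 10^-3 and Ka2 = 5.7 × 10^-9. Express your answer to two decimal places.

Since Ka1 ≫ Ka2, the first ionization dominates [H+].
Ka1 = x²/(0.0799 − x) = 2.2 × 10^-3
Solving the quadratic: x = (−Ka1 + √(Ka1² + 4·Ka1·C₀))/2 = 1.22 × 10^-2 M
pH = −log(1.22 × 10^-2) = 1.91

pH = 1.91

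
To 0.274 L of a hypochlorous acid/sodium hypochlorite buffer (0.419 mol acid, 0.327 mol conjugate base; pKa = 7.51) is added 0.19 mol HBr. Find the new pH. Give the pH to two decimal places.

Added H+ converts OCl- to HOCl: HOCl → 0.609 mol, OCl- → 0.137 mol.
pH = pKa + log(n_OCl-/n_HOCl) = 7.51 + log(0.137/0.609) = 7.51 + (-0.648)

pH = 6.86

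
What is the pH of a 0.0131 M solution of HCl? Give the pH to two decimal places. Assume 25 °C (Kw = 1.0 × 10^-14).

pH = 1.88

HCl is a strong acid and dissociates completely, so [H+] = 0.0131 M.
pH = -log(0.0131) = 1.88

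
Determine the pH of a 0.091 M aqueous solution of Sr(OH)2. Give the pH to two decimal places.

Sr(OH)2 is a strong base (each formula unit releases 2 OH-); [OH-] = 0.182 M.
pOH = -log(0.182) = 0.74
pH = 14.00 - 0.74 = 13.26

pH = 13.26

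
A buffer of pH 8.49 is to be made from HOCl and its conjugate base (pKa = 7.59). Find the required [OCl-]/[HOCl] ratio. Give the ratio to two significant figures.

ratio = 7.9

pH = pKa + log(r) ⇒ log(r) = 8.49 − 7.59 = +0.90
r = [OCl-]/[HOCl] = 10^(+0.90) = 7.94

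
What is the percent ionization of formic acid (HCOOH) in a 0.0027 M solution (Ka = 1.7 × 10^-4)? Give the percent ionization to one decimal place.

22.1%

HCOOH ⇌ HCOO- + H+; let x = [H+] at equilibrium.
Solve x² + 0.00017x − 4.59e-07 = 0 → x = 5.98 × 10^-4 M
Fraction ionized = 5.98 × 10^-4 / 0.0027 = 0.2215 → 22.1%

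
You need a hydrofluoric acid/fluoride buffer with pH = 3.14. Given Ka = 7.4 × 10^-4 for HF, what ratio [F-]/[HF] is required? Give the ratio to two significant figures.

pKa = -log(7.4 × 10^-4) = 3.131
pH = pKa + log(r) ⇒ log(r) = 3.14 − 3.131 = +0.009
r = [F-]/[HF] = 10^(+0.009) = 1.02

ratio = 1.0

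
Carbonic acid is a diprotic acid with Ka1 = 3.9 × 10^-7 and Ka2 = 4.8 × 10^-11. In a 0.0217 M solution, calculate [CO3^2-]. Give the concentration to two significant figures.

4.8 × 10^-11 M

First ionization gives [H+] ≈ [HCO3-] = 9.20 × 10^-5 M.
Second step: Ka2 = [H+][CO3^2-]/[HCO3-] ≈ [CO3^2-] (since [H+] ≈ [HCO3-]).
So [CO3^2-] ≈ Ka2.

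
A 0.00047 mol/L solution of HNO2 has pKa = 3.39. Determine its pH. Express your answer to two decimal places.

pH = 3.55

HNO2 ⇌ NO2- + H+
Ka = 10^(−3.39) = 4.07 × 10^-4
Ka = x²/(0.00047 − x) = 4.07 × 10^-4
x is not negligible relative to C₀; solve x² + 0.000407·x − 1.91e-07 = 0.
x = [−0.000407 + √(0.000407² + 7.65e-07)]/2 = 2.79 × 10^-4 M
pH = −log(2.79 × 10^-4) = 3.55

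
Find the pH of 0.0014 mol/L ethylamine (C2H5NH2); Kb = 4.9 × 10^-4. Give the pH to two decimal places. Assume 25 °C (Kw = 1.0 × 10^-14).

pH = 10.79

C2H5NH2 + H2O ⇌ C2H5NH3+ + OH-
Kb = [OH-]²/(0.0014 − [OH-]) = 4.9 × 10^-4
Here C₀/Kb ≈ 2.86, so the small-[OH-] approximation fails. Use the quadratic:
[OH-] = (−Kb + √(Kb² + 4·Kb·C₀))/2 = 6.19 × 10^-4 M
pOH = −log(6.19 × 10^-4) = 3.21; pH = 14.00 − 3.21 = 10.79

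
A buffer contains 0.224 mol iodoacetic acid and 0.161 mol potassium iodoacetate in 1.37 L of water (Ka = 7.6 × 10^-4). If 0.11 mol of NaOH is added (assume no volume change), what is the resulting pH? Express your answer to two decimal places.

pH = 3.50

OH- converts ICH2COOH to ICH2COO-: ICH2COOH → 0.114 mol, ICH2COO- → 0.271 mol.
pKa = −log(7.6 × 10^-4) = 3.119
pH = pKa + log(n_ICH2COO-/n_ICH2COOH) = 3.119 + log(0.271/0.114) = 3.119 + (+0.376)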